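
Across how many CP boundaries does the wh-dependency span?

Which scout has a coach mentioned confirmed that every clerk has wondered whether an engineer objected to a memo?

"which scout" is extracted from the subject of "confirmed".
Boundaries crossed, outermost first: [Ø] — 1 in total.

1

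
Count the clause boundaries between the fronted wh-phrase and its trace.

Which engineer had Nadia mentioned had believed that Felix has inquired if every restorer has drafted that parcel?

1

"which engineer" is extracted from the subject of "believed".
Boundaries crossed, outermost first: [Ø] — 1 in total.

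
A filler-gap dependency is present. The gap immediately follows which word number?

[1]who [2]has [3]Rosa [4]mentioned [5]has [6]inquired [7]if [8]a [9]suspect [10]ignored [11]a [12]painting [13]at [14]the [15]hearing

4

The displaced element is "who" (word 1).
It is linked across 1 clause boundary (Ø).
It functions as the subject of "inquired", so the gap sits immediately after word 4 ("mentioned").
Base order: Rosa has mentioned that who has inquired if a suspect ignored a painting at the hearing.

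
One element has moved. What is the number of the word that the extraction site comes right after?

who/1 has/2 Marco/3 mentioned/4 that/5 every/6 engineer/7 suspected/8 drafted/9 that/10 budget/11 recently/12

The displaced element is "who" (word 1).
It is linked across 2 clause boundaries (that → Ø).
It functions as the subject of "drafted", so the gap sits immediately after word 8 ("suspected").
Base order: Marco has mentioned that every engineer suspected that who drafted that budget recently.

8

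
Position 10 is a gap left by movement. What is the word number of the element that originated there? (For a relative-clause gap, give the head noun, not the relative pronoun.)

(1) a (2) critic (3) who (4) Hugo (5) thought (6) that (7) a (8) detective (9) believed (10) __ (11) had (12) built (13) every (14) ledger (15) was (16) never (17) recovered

The gap at 10 is the subject of "built", inside a relative clause.
The relative pronoun is "who" (word 3); it is bound by the head noun immediately before it.
Its filler is the head noun "critic", at word 2.

2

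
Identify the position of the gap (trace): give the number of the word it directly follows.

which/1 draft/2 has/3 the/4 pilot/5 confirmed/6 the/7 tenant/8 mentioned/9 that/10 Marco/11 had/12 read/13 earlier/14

The displaced element is "which draft" (word 2).
It is linked across 2 clause boundaries (Ø → that).
It functions as the direct object of "read", so the gap sits immediately after word 13 ("read").
Base order: The pilot has confirmed the tenant mentioned that Marco had read which draft earlier.

13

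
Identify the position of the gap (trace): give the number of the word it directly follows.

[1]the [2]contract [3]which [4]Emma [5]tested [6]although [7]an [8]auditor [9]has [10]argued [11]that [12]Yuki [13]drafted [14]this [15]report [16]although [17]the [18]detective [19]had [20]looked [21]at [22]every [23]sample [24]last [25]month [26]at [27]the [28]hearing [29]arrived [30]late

5

The displaced element is "the contract" (word 2).
It functions as the direct object of "tested", so the gap sits immediately after word 5 ("tested").
Base order: Emma tested the contract although an auditor has argued that Yuki drafted this report although the detective had looked at every sample last month at the hearing.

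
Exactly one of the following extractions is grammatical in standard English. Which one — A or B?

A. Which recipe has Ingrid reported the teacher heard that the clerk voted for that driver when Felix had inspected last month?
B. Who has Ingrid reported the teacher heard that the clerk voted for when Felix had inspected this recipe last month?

B

In A, the wh-phrase is extracted from inside an adjunct island (introduced by "when"), which blocks movement.
In B, the extraction path crosses only that-complement boundaries, which are transparent.
So B is grammatical.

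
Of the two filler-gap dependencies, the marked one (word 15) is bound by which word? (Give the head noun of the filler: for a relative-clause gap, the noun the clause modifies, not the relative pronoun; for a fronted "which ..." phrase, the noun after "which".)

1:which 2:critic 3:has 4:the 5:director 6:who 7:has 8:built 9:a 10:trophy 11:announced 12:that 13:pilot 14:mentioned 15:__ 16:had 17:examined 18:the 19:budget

The marked gap is the subject of "examined".
Its filler is the fronted wh-phrase "which critic", at word 2.
(The other dependency links word 5 to a gap after word 6.)

2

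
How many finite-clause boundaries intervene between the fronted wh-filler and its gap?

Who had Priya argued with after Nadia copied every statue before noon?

0

"who" originates inside the matrix clause — no clause boundary is crossed.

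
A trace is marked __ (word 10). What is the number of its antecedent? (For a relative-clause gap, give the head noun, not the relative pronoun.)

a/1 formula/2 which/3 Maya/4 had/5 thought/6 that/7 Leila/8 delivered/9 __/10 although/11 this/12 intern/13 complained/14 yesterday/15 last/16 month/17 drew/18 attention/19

The gap at 10 is the object of "delivered", inside a relative clause.
The relative pronoun is "which" (word 3); it is bound by the head noun immediately before it.
Its filler is the head noun "formula", at word 2.

2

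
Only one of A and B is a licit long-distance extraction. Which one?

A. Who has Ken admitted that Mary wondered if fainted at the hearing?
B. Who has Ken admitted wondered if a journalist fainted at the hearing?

B

In A, the wh-phrase is extracted from inside a wh-island (introduced by "if"), which blocks movement.
In B, the extraction path crosses only that-complement boundaries, which are transparent.
So B is grammatical.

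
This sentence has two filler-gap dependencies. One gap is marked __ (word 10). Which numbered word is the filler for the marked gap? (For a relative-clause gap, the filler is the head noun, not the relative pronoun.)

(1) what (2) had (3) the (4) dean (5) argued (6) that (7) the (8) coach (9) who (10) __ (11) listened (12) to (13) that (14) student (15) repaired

The marked gap is inside the relative clause, the subject of "listened".
Its filler is the head noun "coach" (via "who"), at word 8.
(The other dependency links word 1 to a gap after word 15.)

8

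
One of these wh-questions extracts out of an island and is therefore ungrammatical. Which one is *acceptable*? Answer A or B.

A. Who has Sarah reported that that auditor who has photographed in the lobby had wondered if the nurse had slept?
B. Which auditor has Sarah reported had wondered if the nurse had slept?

B

In A, the wh-phrase is extracted from inside a complex-NP island (relative clause) (introduced by "who"), which blocks movement.
In B, the extraction path crosses only that-complement boundaries, which are transparent.
So B is grammatical.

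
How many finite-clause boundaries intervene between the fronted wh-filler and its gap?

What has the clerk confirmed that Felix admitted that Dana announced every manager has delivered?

3

"what" is extracted from the object of "delivered".
Boundaries crossed, outermost first: [that], [that], [Ø] — 3 in total.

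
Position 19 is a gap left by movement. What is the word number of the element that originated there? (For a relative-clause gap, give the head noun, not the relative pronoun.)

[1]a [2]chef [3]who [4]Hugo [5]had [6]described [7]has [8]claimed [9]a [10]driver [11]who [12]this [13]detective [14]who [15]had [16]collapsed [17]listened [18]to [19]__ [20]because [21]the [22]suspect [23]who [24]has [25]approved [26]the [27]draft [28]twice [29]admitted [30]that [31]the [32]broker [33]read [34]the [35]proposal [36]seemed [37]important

The gap at 19 is the prepositional object of "listened", inside a relative clause.
The relative pronoun is "who" (word 11); it is bound by the head noun immediately before it.
Its filler is the head noun "driver", at word 10.

10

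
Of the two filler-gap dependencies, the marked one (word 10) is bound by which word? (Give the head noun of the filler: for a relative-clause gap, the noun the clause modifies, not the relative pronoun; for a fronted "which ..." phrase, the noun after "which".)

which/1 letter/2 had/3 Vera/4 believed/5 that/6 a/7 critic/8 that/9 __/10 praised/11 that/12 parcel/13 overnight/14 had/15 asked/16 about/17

8

The marked gap is inside the relative clause, the subject of "praised".
Its filler is the head noun "critic" (via "that"), at word 8.
(The other dependency links word 2 to a gap after word 17.)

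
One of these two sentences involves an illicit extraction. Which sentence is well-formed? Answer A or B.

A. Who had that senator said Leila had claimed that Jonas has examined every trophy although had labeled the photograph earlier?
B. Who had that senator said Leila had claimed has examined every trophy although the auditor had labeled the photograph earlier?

B

In A, the wh-phrase is extracted from inside an adjunct island (introduced by "although"), which blocks movement.
In B, the extraction path crosses only that-complement boundaries, which are transparent.
So B is grammatical.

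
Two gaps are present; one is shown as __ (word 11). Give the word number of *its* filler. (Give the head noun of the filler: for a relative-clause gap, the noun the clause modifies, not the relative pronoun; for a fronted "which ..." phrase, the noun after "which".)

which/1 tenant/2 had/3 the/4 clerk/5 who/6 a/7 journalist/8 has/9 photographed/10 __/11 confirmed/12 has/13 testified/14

5

The marked gap is inside the relative clause, the direct object of "photographed".
Its filler is the head noun "clerk" (via "who"), at word 5.
(The other dependency links word 2 to a gap after word 12.)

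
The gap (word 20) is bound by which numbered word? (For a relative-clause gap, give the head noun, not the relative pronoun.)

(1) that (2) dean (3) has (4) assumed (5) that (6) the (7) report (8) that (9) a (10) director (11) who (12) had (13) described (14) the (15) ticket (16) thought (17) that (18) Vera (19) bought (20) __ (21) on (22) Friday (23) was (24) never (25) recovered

7

The gap at 20 is the object of "bought", inside a relative clause.
The relative pronoun is "that" (word 8); it is bound by the head noun immediately before it.
Its filler is the head noun "report", at word 7.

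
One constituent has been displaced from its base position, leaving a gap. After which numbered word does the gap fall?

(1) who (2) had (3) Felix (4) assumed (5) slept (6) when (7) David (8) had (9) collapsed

4

The displaced element is "who" (word 1).
It is linked across 1 clause boundary (Ø).
It functions as the subject of "slept", so the gap sits immediately after word 4 ("assumed").
Base order: Felix had assumed who slept when David had collapsed.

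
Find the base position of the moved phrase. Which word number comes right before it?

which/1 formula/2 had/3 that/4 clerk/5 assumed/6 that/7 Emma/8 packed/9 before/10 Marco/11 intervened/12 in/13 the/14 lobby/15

The displaced element is "which formula" (word 2).
It is linked across 1 clause boundary (that).
It functions as the direct object of "packed", so the gap sits immediately after word 9 ("packed").
Base order: That clerk had assumed that Emma packed which formula before Marco intervened in the lobby.

9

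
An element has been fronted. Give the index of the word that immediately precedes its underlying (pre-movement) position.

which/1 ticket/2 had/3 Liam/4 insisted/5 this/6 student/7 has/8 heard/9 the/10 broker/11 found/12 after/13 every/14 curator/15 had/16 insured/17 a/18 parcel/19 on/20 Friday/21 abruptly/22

The displaced element is "which ticket" (word 2).
It is linked across 2 clause boundaries (Ø → Ø).
It functions as the direct object of "found", so the gap sits immediately after word 12 ("found").
Base order: Liam had insisted this student has heard the broker found which ticket after every curator had insured a parcel on Friday abruptly.

12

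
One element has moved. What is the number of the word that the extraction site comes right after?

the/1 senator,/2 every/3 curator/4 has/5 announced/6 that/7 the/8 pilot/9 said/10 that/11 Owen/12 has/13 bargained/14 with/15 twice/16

The displaced element is "the senator" (word 2).
It is linked across 2 clause boundaries (that → that).
It functions as the object of the preposition "with" of "bargained", so the gap sits immediately after word 15 ("with").
Base order: Every curator has announced that the pilot said that Owen has bargained with the senator twice.

15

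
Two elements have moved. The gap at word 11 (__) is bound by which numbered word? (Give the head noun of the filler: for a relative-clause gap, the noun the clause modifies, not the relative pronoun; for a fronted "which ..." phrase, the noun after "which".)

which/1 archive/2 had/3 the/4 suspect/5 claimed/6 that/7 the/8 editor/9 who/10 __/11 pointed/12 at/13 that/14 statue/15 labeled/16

9

The marked gap is inside the relative clause, the subject of "pointed".
Its filler is the head noun "editor" (via "who"), at word 9.
(The other dependency links word 2 to a gap after word 16.)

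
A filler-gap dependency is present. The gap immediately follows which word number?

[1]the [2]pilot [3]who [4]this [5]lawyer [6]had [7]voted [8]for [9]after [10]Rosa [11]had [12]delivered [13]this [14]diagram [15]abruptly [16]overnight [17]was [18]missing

The displaced element is "the pilot" (word 2).
It functions as the object of the preposition "for" of "voted", so the gap sits immediately after word 8 ("for").
Base order: This lawyer had voted for the pilot after Rosa had delivered this diagram abruptly overnight.

8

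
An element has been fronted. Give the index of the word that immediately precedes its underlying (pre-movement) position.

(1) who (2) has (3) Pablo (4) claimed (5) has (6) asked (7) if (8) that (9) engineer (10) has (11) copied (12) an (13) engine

4

The displaced element is "who" (word 1).
It is linked across 1 clause boundary (Ø).
It functions as the subject of "asked", so the gap sits immediately after word 4 ("claimed").
Base order: Pablo has claimed who has asked if that engineer has copied an engine.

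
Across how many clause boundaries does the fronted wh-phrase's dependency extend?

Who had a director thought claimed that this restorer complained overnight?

"who" is extracted from the subject of "claimed".
Boundaries crossed, outermost first: [Ø] — 1 in total.

1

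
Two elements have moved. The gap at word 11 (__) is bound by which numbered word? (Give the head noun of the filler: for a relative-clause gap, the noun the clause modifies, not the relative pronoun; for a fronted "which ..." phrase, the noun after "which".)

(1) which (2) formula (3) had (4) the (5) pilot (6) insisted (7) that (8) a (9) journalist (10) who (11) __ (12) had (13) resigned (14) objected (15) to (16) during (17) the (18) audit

9

The marked gap is inside the relative clause, the subject of "resigned".
Its filler is the head noun "journalist" (via "who"), at word 9.
(The other dependency links word 2 to a gap after word 15.)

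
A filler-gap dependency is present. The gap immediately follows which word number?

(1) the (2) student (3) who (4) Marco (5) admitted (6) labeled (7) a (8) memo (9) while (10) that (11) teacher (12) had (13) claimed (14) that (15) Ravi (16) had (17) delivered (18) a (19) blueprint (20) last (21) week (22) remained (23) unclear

The displaced element is "the student" (word 2).
It is linked across 1 clause boundary (Ø).
It functions as the subject of "labeled", so the gap sits immediately after word 5 ("admitted").
Base order: Marco admitted the student labeled a memo while that teacher had claimed that Ravi had delivered a blueprint last week.

5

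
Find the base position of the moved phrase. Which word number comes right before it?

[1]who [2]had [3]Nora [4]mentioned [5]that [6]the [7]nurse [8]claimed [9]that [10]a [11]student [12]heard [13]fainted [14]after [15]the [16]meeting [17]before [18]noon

12

The displaced element is "who" (word 1).
It is linked across 3 clause boundaries (that → that → Ø).
It functions as the subject of "fainted", so the gap sits immediately after word 12 ("heard").
Base order: Nora had mentioned that the nurse claimed that a student heard that who fainted after the meeting before noon.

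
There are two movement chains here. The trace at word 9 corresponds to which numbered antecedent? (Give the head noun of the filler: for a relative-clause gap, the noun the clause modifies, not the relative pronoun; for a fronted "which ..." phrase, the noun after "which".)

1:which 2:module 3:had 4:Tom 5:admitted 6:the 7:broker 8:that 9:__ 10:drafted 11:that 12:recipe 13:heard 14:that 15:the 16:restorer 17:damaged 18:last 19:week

7

The marked gap is inside the relative clause, the subject of "drafted".
Its filler is the head noun "broker" (via "that"), at word 7.
(The other dependency links word 2 to a gap after word 17.)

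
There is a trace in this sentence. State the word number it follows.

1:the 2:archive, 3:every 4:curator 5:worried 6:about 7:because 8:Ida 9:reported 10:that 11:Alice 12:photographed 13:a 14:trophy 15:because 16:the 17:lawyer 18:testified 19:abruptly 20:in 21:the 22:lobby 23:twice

The displaced element is "the archive" (word 2).
It functions as the object of the preposition "about" of "worried", so the gap sits immediately after word 6 ("about").
Base order: Every curator worried about the archive because Ida reported that Alice photographed a trophy because the lawyer testified abruptly in the lobby twice.

6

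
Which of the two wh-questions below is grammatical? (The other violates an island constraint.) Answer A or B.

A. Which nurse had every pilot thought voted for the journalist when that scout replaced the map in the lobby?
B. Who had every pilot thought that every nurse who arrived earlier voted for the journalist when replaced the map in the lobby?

A

In B, the wh-phrase is extracted from inside an adjunct island (introduced by "when"), which blocks movement.
In A, the extraction path crosses only that-complement boundaries, which are transparent.
So A is grammatical.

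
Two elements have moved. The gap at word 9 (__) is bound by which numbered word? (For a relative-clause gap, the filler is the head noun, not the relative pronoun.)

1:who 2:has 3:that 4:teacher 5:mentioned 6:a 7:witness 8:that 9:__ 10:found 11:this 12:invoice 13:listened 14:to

7

The marked gap is inside the relative clause, the subject of "found".
Its filler is the head noun "witness" (via "that"), at word 7.
(The other dependency links word 1 to a gap after word 14.)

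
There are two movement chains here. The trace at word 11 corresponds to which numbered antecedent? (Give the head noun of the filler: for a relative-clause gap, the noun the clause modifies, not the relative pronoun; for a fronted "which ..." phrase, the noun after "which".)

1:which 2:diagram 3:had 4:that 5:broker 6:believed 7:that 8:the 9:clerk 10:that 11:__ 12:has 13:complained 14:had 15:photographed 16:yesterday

9

The marked gap is inside the relative clause, the subject of "complained".
Its filler is the head noun "clerk" (via "that"), at word 9.
(The other dependency links word 2 to a gap after word 15.)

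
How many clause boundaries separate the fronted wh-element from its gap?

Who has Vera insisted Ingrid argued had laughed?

2

"who" is extracted from the subject of "laughed".
Boundaries crossed, outermost first: [Ø], [Ø] — 2 in total.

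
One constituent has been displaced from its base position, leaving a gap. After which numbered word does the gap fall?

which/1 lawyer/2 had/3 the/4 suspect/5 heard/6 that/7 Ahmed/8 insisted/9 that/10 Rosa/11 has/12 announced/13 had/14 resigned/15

The displaced element is "which lawyer" (word 2).
It is linked across 3 clause boundaries (that → that → Ø).
It functions as the subject of "resigned", so the gap sits immediately after word 13 ("announced").
Base order: The suspect had heard that Ahmed insisted that Rosa has announced that which lawyer had resigned.

13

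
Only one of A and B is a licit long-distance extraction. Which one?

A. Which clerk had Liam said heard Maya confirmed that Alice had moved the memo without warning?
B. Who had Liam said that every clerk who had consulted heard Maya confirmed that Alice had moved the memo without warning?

In B, the wh-phrase is extracted from inside a complex-NP island (relative clause) (introduced by "who"), which blocks movement.
In A, the extraction path crosses only that-complement boundaries, which are transparent.
So A is grammatical.

A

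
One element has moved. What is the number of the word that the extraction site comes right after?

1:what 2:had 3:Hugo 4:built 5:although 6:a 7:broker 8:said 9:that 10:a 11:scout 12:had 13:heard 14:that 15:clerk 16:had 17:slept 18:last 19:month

The displaced element is "what" (word 1).
It functions as the direct object of "built", so the gap sits immediately after word 4 ("built").
Base order: Hugo had built what although a broker said that a scout had heard that clerk had slept last month.

4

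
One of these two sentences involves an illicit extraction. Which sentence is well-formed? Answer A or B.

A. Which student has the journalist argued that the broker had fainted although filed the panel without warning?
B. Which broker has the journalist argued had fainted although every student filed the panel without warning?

In A, the wh-phrase is extracted from inside an adjunct island (introduced by "although"), which blocks movement.
In B, the extraction path crosses only that-complement boundaries, which are transparent.
So B is grammatical.

B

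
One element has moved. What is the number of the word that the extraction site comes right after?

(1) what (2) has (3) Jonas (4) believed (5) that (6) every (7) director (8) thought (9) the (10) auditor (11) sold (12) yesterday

11

The displaced element is "what" (word 1).
It is linked across 2 clause boundaries (that → Ø).
It functions as the direct object of "sold", so the gap sits immediately after word 11 ("sold").
Base order: Jonas has believed that every director thought the auditor sold what yesterday.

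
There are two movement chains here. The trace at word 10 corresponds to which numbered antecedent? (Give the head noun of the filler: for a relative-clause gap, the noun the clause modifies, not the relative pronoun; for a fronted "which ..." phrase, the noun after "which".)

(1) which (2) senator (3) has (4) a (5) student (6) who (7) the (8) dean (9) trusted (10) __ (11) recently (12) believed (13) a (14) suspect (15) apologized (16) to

5

The marked gap is inside the relative clause, the direct object of "trusted".
Its filler is the head noun "student" (via "who"), at word 5.
(The other dependency links word 2 to a gap after word 16.)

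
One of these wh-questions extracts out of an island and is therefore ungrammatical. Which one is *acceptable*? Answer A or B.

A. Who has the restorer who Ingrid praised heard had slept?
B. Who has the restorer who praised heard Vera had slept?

A

In B, the wh-phrase is extracted from inside a complex-NP island (relative clause) (introduced by "who"), which blocks movement.
In A, the extraction path crosses only that-complement boundaries, which are transparent.
So A is grammatical.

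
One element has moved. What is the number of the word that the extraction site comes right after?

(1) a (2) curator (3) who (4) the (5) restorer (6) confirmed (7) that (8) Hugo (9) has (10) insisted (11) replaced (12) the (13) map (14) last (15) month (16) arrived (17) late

The displaced element is "a curator" (word 2).
It is linked across 2 clause boundaries (that → Ø).
It functions as the subject of "replaced", so the gap sits immediately after word 10 ("insisted").
Base order: The restorer confirmed that Hugo has insisted that a curator replaced the map last month.

10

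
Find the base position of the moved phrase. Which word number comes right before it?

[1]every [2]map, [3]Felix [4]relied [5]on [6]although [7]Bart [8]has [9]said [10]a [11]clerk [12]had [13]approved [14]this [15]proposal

The displaced element is "every map" (word 2).
It functions as the object of the preposition "on" of "relied", so the gap sits immediately after word 5 ("on").
Base order: Felix relied on every map although Bart has said a clerk had approved this proposal.

5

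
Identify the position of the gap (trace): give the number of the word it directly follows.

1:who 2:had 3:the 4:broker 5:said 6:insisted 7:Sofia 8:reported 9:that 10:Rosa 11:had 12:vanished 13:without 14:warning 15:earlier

5

The displaced element is "who" (word 1).
It is linked across 1 clause boundary (Ø).
It functions as the subject of "insisted", so the gap sits immediately after word 5 ("said").
Base order: The broker had said that who insisted Sofia reported that Rosa had vanished without warning earlier.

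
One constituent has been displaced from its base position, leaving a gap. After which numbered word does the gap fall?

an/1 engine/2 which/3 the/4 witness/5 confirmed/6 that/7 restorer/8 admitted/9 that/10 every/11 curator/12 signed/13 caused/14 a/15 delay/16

13

The displaced element is "an engine" (word 2).
It is linked across 2 clause boundaries (Ø → that).
It functions as the direct object of "signed", so the gap sits immediately after word 13 ("signed").
Base order: The witness confirmed that restorer admitted that every curator signed an engine.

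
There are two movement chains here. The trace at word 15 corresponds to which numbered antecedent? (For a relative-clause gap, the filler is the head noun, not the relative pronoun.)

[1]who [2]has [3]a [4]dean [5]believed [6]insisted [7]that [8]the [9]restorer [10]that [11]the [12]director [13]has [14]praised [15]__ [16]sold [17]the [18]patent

9

The marked gap is inside the relative clause, the direct object of "praised".
Its filler is the head noun "restorer" (via "that"), at word 9.
(The other dependency links word 1 to a gap after word 5.)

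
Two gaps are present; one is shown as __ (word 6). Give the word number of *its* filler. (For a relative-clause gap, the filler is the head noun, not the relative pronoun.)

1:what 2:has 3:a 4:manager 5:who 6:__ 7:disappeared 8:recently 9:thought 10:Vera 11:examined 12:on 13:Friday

The marked gap is inside the relative clause, the subject of "disappeared".
Its filler is the head noun "manager" (via "who"), at word 4.
(The other dependency links word 1 to a gap after word 11.)

4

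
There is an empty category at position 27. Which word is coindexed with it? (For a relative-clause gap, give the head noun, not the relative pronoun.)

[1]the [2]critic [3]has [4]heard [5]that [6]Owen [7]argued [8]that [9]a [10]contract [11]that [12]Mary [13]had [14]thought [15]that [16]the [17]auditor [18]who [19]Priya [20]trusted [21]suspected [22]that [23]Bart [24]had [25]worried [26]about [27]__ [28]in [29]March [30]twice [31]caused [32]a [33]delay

10

The gap at 27 is the prepositional object of "worried", inside a relative clause.
The relative pronoun is "that" (word 11); it is bound by the head noun immediately before it.
Its filler is the head noun "contract", at word 10.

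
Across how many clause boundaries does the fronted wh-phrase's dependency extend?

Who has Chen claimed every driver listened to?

"who" is extracted from the PP object of "listened".
Boundaries crossed, outermost first: [Ø] — 1 in total.

1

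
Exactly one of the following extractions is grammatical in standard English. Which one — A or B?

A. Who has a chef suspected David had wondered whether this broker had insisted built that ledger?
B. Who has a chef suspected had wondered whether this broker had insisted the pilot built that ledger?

In A, the wh-phrase is extracted from inside a wh-island (introduced by "whether"), which blocks movement.
In B, the extraction path crosses only that-complement boundaries, which are transparent.
So B is grammatical.

B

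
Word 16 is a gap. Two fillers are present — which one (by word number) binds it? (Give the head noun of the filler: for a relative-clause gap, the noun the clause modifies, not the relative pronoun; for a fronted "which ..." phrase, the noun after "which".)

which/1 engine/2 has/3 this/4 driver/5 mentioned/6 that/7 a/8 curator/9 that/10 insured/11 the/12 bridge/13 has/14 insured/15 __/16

The marked gap is the direct object of "insured".
Its filler is the fronted wh-phrase "which engine", at word 2.
(The other dependency links word 9 to a gap after word 10.)

2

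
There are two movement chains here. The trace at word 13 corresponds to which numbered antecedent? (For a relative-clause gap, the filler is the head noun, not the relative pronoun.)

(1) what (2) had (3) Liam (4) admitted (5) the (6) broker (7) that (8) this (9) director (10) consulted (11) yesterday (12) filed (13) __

The marked gap is the direct object of "filed".
Its filler is the fronted wh-phrase "what", at word 1.
(The other dependency links word 6 to a gap after word 10.)

1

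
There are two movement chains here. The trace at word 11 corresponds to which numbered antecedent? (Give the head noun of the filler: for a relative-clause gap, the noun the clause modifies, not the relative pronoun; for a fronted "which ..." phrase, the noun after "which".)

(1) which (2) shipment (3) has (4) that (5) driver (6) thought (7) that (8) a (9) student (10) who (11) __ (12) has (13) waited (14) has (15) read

The marked gap is inside the relative clause, the subject of "waited".
Its filler is the head noun "student" (via "who"), at word 9.
(The other dependency links word 2 to a gap after word 15.)

9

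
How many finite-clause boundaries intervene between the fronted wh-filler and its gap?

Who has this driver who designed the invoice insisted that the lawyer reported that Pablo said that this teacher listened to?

"who" is extracted from the PP object of "listened".
Boundaries crossed, outermost first: [that], [that], [that] — 3 in total.

3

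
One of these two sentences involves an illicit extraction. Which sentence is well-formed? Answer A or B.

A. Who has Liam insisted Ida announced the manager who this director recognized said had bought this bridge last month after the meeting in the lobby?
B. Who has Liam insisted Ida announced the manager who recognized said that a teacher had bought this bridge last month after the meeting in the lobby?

In B, the wh-phrase is extracted from inside a complex-NP island (relative clause) (introduced by "who"), which blocks movement.
In A, the extraction path crosses only that-complement boundaries, which are transparent.
So A is grammatical.

A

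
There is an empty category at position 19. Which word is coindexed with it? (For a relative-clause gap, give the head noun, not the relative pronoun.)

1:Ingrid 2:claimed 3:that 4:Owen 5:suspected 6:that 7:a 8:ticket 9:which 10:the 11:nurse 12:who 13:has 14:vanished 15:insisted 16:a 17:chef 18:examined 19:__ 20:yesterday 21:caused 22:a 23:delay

The gap at 19 is the object of "examined", inside a relative clause.
The relative pronoun is "which" (word 9); it is bound by the head noun immediately before it.
Its filler is the head noun "ticket", at word 8.

8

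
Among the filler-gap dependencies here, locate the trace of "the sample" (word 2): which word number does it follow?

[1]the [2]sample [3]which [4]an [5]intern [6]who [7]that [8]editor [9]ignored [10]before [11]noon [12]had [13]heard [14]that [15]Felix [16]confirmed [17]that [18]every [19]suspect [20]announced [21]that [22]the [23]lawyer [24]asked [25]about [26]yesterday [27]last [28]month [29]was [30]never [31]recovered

25

The displaced element is "the sample" (word 2).
It is linked across 3 clause boundaries (that → that → that).
It functions as the object of the preposition "about" of "asked", so the gap sits immediately after word 25 ("about").
Base order: An intern who that editor ignored before noon had heard that Felix confirmed that every suspect announced that the lawyer asked about the sample yesterday last month.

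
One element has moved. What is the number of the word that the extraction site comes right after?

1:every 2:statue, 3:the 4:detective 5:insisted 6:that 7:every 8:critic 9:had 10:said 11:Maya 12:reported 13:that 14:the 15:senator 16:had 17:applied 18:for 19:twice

The displaced element is "every statue" (word 2).
It is linked across 3 clause boundaries (that → Ø → that).
It functions as the object of the preposition "for" of "applied", so the gap sits immediately after word 18 ("for").
Base order: The detective insisted that every critic had said Maya reported that the senator had applied for every statue twice.

18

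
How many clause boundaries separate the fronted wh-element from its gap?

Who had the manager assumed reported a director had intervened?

"who" is extracted from the subject of "reported".
Boundaries crossed, outermost first: [Ø] — 1 in total.

1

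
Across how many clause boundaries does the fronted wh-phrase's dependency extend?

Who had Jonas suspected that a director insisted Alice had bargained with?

"who" is extracted from the PP object of "bargained".
Boundaries crossed, outermost first: [that], [Ø] — 2 in total.

2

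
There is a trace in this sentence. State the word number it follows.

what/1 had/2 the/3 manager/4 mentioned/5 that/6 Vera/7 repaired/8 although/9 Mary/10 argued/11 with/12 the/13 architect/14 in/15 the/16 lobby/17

8

The displaced element is "what" (word 1).
It is linked across 1 clause boundary (that).
It functions as the direct object of "repaired", so the gap sits immediately after word 8 ("repaired").
Base order: The manager had mentioned that Vera repaired what although Mary argued with the architect in the lobby.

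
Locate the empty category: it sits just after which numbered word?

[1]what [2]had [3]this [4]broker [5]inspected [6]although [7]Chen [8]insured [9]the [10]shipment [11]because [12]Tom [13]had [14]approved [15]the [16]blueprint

5

The displaced element is "what" (word 1).
It functions as the direct object of "inspected", so the gap sits immediately after word 5 ("inspected").
Base order: This broker had inspected what although Chen insured the shipment because Tom had approved the blueprint.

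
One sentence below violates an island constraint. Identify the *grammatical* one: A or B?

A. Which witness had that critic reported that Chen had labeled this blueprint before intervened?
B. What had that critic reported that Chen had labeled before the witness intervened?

In A, the wh-phrase is extracted from inside an adjunct island (introduced by "before"), which blocks movement.
In B, the extraction path crosses only that-complement boundaries, which are transparent.
So B is grammatical.

B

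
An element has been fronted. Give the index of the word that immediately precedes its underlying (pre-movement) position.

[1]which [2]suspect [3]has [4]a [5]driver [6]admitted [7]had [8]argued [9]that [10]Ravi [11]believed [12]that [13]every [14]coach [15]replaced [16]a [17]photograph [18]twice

The displaced element is "which suspect" (word 2).
It is linked across 1 clause boundary (Ø).
It functions as the subject of "argued", so the gap sits immediately after word 6 ("admitted").
Base order: A driver has admitted that which suspect had argued that Ravi believed that every coach replaced a photograph twice.

6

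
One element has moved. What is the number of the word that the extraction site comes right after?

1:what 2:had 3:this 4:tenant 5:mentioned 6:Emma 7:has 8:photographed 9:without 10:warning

The displaced element is "what" (word 1).
It is linked across 1 clause boundary (Ø).
It functions as the direct object of "photographed", so the gap sits immediately after word 8 ("photographed").
Base order: This tenant had mentioned Emma has photographed what without warning.

8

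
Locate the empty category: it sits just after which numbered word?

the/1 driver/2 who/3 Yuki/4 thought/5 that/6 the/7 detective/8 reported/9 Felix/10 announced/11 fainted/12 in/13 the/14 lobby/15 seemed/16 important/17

11

The displaced element is "the driver" (word 2).
It is linked across 3 clause boundaries (that → Ø → Ø).
It functions as the subject of "fainted", so the gap sits immediately after word 11 ("announced").
Base order: Yuki thought that the detective reported Felix announced that the driver fainted in the lobby.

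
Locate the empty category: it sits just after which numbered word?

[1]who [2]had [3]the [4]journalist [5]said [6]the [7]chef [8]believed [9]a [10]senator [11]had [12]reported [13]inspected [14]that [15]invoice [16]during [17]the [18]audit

The displaced element is "who" (word 1).
It is linked across 3 clause boundaries (Ø → Ø → Ø).
It functions as the subject of "inspected", so the gap sits immediately after word 12 ("reported").
Base order: The journalist had said the chef believed a senator had reported that who inspected that invoice during the audit.

12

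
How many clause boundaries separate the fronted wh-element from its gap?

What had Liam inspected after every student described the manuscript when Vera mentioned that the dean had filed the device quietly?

0

"what" originates inside the matrix clause — no clause boundary is crossed.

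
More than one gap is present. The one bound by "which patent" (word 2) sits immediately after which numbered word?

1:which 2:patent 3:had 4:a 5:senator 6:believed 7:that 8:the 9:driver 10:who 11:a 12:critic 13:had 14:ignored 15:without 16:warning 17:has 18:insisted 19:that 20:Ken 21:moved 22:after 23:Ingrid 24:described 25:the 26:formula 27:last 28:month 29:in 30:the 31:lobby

The displaced element is "which patent" (word 2).
It is linked across 2 clause boundaries (that → that).
It functions as the direct object of "moved", so the gap sits immediately after word 21 ("moved").
Base order: A senator had believed that the driver who a critic had ignored without warning has insisted that Ken moved which patent after Ingrid described the formula last month in the lobby.

21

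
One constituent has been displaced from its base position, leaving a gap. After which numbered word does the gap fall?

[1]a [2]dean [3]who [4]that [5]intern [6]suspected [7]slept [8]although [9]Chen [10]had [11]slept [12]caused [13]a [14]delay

The displaced element is "a dean" (word 2).
It is linked across 1 clause boundary (Ø).
It functions as the subject of "slept", so the gap sits immediately after word 6 ("suspected").
Base order: That intern suspected a dean slept although Chen had slept.

6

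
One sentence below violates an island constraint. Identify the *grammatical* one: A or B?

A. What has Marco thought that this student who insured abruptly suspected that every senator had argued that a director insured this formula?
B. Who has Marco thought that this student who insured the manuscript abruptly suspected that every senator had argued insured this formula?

B

In A, the wh-phrase is extracted from inside a complex-NP island (relative clause) (introduced by "who"), which blocks movement.
In B, the extraction path crosses only that-complement boundaries, which are transparent.
So B is grammatical.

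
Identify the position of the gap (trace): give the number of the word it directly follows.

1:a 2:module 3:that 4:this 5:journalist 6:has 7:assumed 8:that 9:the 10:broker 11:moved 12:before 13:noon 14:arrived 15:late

11

The displaced element is "a module" (word 2).
It is linked across 1 clause boundary (that).
It functions as the direct object of "moved", so the gap sits immediately after word 11 ("moved").
Base order: This journalist has assumed that the broker moved a module before noon.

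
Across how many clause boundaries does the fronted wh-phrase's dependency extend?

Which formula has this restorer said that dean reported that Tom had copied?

2

"which formula" is extracted from the object of "copied".
Boundaries crossed, outermost first: [Ø], [that] — 2 in total.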